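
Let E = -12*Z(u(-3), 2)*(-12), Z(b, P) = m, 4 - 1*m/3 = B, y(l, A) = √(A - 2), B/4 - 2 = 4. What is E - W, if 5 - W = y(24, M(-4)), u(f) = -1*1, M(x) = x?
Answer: -8645 + I*√6 ≈ -8645.0 + 2.4495*I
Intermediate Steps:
u(f) = -1
B = 24 (B = 8 + 4*4 = 8 + 16 = 24)
y(l, A) = √(-2 + A)
m = -60 (m = 12 - 3*24 = 12 - 72 = -60)
Z(b, P) = -60
W = 5 - I*√6 (W = 5 - √(-2 - 4) = 5 - √(-6) = 5 - I*√6 ≈ 5.0 - 2.4495*I)
E = -8640 (E = -12*(-60)*(-12) = 720*(-12) = -8640)
E - W = -8640 - (5 - I*√6) = -8640 + (-5 + I*√6) = -8645 + I*√6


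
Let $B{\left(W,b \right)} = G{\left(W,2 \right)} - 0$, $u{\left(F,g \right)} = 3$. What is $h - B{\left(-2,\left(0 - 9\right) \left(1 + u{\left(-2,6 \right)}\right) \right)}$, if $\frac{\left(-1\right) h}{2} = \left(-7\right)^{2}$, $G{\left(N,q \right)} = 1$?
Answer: $-99$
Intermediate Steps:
$B{\left(W,b \right)} = 1$ ($B{\left(W,b \right)} = 1 - 0 = 1 + 0 = 1$)
$h = -98$ ($h = - 2 \left(-7\right)^{2} = \left(-2\right) 49 = -98$)
$h - B{\left(-2,\left(0 - 9\right) \left(1 + u{\left(-2,6 \right)}\right) \right)} = -98 - 1 = -99$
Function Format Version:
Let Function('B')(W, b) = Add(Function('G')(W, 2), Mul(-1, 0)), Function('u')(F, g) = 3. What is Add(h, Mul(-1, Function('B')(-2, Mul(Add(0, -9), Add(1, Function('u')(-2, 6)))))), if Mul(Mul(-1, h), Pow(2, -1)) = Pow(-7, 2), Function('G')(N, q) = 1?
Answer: -99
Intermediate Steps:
Function('B')(W, b) = 1 (Function('B')(W, b) = Add(1, Mul(-1, 0)) = Add(1, 0) = 1)
h = -98 (h = Mul(-2, Pow(-7, 2)) = Mul(-2, 49) = -98)
Add(h, Mul(-1, Function('B')(-2, Mul(Add(0, -9), Add(1, Function('u')(-2, 6)))))) = Add(-98, Mul(-1, 1)) = Add(-98, -1) = -99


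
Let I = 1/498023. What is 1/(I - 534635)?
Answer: -498023/266260526604 ≈ -1.8704e-6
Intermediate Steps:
I = 1/498023 ≈ 2.0079e-6
1/(I - 534635) = 1/(1/498023 - 534635) = 1/(-266260526604/498023) = -498023/266260526604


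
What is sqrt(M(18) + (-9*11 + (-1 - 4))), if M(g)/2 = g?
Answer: 2*I*sqrt(17) ≈ 8.2462*I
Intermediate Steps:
M(g) = 2*g
sqrt(M(18) + (-9*11 + (-1 - 4))) = sqrt(2*18 + (-9*11 + (-1 - 4))) = sqrt(36 + (-99 - 5)) = sqrt(36 - 104) = sqrt(-68) = 2*I*sqrt(17)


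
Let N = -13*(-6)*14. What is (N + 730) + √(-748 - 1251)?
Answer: 1822 + I*√1999 ≈ 1822.0 + 44.71*I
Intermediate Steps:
N = 1092 (N = 78*14 = 1092)
(N + 730) + √(-748 - 1251) = (1092 + 730) + √(-748 - 1251) = 1822 + √(-1999) = 1822 + I*√1999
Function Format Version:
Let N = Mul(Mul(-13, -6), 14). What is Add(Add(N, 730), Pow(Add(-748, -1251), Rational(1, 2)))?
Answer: Add(1822, Mul(I, Pow(1999, Rational(1, 2)))) ≈ Add(1822.0, Mul(44.710, I))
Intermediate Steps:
N = 1092 (N = Mul(78, 14) = 1092)
Add(Add(N, 730), Pow(Add(-748, -1251), Rational(1, 2))) = Add(Add(1092, 730), Pow(Add(-748, -1251), Rational(1, 2))) = Add(1822, Pow(-1999, Rational(1, 2))) = Add(1822, Mul(I, Pow(1999, Rational(1, 2))))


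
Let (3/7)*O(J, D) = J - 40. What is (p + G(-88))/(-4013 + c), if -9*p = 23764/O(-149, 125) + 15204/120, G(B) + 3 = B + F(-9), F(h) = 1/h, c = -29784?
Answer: 3937307/1341402930 ≈ 0.0029352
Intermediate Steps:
G(B) = -28/9 + B (G(B) = -3 + (B + 1/(-9)) = -3 + (B - ⅑) = -3 + (-⅑ + B) = -28/9 + B)
O(J, D) = -280/3 + 7*J/3 (O(J, D) = 7*(J - 40)/3 = 7*(-40 + J)/3 = -280/3 + 7*J/3)
p = -321107/39690 (p = -(23764/(-280/3 + (7/3)*(-149)) + 15204/120)/9 = -(23764/(-280/3 - 1043/3) + 15204*(1/120))/9 = -(23764/(-441) + 1267/10)/9 = -(23764*(-1/441) + 1267/10)/9 = -(-23764/441 + 1267/10)/9 = -⅑*321107/4410 = -321107/39690 ≈ -8.0904)
(p + G(-88))/(-4013 + c) = (-321107/39690 + (-28/9 - 88))/(-4013 - 29784) = (-321107/39690 - 820/9)/(-33797) = -3937307/39690*(-1/33797) = 3937307/1341402930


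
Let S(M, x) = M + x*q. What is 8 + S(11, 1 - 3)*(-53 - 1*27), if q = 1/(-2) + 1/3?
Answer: -2696/3 ≈ -898.67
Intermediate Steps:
q = -⅙ (q = 1*(-½) + 1*(⅓) = -½ + ⅓ = -⅙ ≈ -0.16667)
S(M, x) = M - x/6 (S(M, x) = M + x*(-⅙) = M - x/6)
8 + S(11, 1 - 3)*(-53 - 1*27) = 8 + (11 - (1 - 3)/6)*(-53 - 1*27) = 8 + (11 - ⅙*(-2))*(-53 - 27) = 8 + (11 + ⅓)*(-80) = 8 + (34/3)*(-80) = 8 - 2720/3 = -2696/3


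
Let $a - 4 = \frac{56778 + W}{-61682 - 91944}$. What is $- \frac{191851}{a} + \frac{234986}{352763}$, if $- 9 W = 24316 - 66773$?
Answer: $- \frac{93572643487504520}{1755728613751} \approx -53296.0$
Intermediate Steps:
$W = \frac{42457}{9}$ ($W = - \frac{24316 - 66773}{9} = \left(- \frac{1}{9}\right) \left(-42457\right) = \frac{42457}{9} \approx 4717.4$)
$a = \frac{4977077}{1382634}$ ($a = 4 + \frac{56778 + \frac{42457}{9}}{-61682 - 91944} = 4 + \frac{553459}{9 \left(-153626\right)} = 4 + \frac{553459}{9} \left(- \frac{1}{153626}\right) = 4 - \frac{553459}{1382634} = \frac{4977077}{1382634} \approx 3.5997$)
$- \frac{191851}{a} + \frac{234986}{352763} = - \frac{191851}{\frac{4977077}{1382634}} + \frac{234986}{352763} = \left(-191851\right) \frac{1382634}{4977077} + 234986 \cdot \frac{1}{352763} = - \frac{265259715534}{4977077} + \frac{234986}{352763} = - \frac{93572643487504520}{1755728613751}$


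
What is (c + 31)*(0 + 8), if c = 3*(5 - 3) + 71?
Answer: 864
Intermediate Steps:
c = 77 (c = 3*2 + 71 = 6 + 71 = 77)
(c + 31)*(0 + 8) = (77 + 31)*(0 + 8) = 108*8 = 864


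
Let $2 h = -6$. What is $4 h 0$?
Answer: $0$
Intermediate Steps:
$h = -3$ ($h = \frac{1}{2} \left(-6\right) = -3$)
$4 h 0 = 4 \left(-3\right) 0 = \left(-12\right) 0 = 0$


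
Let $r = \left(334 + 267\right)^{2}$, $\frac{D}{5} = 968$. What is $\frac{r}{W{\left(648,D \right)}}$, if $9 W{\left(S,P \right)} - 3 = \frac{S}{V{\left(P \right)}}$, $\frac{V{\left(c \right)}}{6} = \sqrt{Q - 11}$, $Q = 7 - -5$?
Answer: $\frac{1083603}{37} \approx 29287.0$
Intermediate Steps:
$Q = 12$ ($Q = 7 + 5 = 12$)
$D = 4840$ ($D = 5 \cdot 968 = 4840$)
$r = 361201$ ($r = 601^{2} = 361201$)
$V{\left(c \right)} = 6$ ($V{\left(c \right)} = 6 \sqrt{12 - 11} = 6 \sqrt{1} = 6 \cdot 1 = 6$)
$W{\left(S,P \right)} = \frac{1}{3} + \frac{S}{54}$ ($W{\left(S,P \right)} = \frac{1}{3} + \frac{S \frac{1}{6}}{9} = \frac{1}{3} + \frac{\frac{1}{6} S}{9} = \frac{1}{3} + \frac{S}{54}$)
$\frac{r}{W{\left(648,D \right)}} = \frac{361201}{\frac{1}{3} + \frac{1}{54} \cdot 648} = \frac{361201}{\frac{1}{3} + 12} = \frac{361201}{\frac{37}{3}} = 361201 \cdot \frac{3}{37} = \frac{1083603}{37}$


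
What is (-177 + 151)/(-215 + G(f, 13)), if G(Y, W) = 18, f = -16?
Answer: 26/197 ≈ 0.13198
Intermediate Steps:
(-177 + 151)/(-215 + G(f, 13)) = (-177 + 151)/(-215 + 18) = -26/(-197) = -26*(-1/197) = 26/197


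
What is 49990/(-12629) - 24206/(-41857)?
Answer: -94038624/27821687 ≈ -3.3800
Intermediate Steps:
49990/(-12629) - 24206/(-41857) = 49990*(-1/12629) - 24206*(-1/41857) = -49990/12629 + 1274/2203 = -94038624/27821687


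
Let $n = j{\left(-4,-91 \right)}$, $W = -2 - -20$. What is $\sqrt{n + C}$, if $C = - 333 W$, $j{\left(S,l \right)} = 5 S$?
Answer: $i \sqrt{6014} \approx 77.55 i$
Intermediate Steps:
$W = 18$ ($W = -2 + 20 = 18$)
$n = -20$ ($n = 5 \left(-4\right) = -20$)
$C = -5994$ ($C = \left(-333\right) 18 = -5994$)
$\sqrt{n + C} = \sqrt{-20 - 5994} = \sqrt{-6014} = i \sqrt{6014}$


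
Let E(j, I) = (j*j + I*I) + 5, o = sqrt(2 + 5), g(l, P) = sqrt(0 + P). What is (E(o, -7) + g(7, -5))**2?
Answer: (61 + I*sqrt(5))**2 ≈ 3716.0 + 272.8*I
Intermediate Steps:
g(l, P) = sqrt(P)
o = sqrt(7) ≈ 2.6458
E(j, I) = 5 + I**2 + j**2 (E(j, I) = (j**2 + I**2) + 5 = (I**2 + j**2) + 5 = 5 + I**2 + j**2)
(E(o, -7) + g(7, -5))**2 = ((5 + (-7)**2 + (sqrt(7))**2) + sqrt(-5))**2 = ((5 + 49 + 7) + I*sqrt(5))**2 = (61 + I*sqrt(5))**2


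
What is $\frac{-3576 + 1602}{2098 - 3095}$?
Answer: $\frac{1974}{997} \approx 1.9799$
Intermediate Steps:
$\frac{-3576 + 1602}{2098 - 3095} = - \frac{1974}{-997} = \left(-1974\right) \left(- \frac{1}{997}\right) = \frac{1974}{997}$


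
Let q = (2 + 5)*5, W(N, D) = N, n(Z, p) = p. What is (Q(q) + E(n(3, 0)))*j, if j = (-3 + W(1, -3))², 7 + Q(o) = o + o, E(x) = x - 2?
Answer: 244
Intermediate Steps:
E(x) = -2 + x
q = 35 (q = 7*5 = 35)
Q(o) = -7 + 2*o (Q(o) = -7 + (o + o) = -7 + 2*o)
j = 4 (j = (-3 + 1)² = (-2)² = 4)
(Q(q) + E(n(3, 0)))*j = ((-7 + 2*35) + (-2 + 0))*4 = ((-7 + 70) - 2)*4 = (63 - 2)*4 = 61*4 = 244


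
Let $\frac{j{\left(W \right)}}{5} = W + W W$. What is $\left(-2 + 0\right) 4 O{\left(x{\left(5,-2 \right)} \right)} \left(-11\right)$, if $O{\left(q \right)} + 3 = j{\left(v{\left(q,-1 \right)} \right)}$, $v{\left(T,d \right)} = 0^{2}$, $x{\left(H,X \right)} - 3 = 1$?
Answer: $-264$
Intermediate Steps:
$x{\left(H,X \right)} = 4$ ($x{\left(H,X \right)} = 3 + 1 = 4$)
$v{\left(T,d \right)} = 0$
$j{\left(W \right)} = 5 W + 5 W^{2}$ ($j{\left(W \right)} = 5 \left(W + W W\right) = 5 \left(W + W^{2}\right) = 5 W + 5 W^{2}$)
$O{\left(q \right)} = -3$ ($O{\left(q \right)} = -3 + 5 \cdot 0 \left(1 + 0\right) = -3 + 5 \cdot 0 \cdot 1 = -3 + 0 = -3$)
$\left(-2 + 0\right) 4 O{\left(x{\left(5,-2 \right)} \right)} \left(-11\right) = \left(-2 + 0\right) 4 \left(-3\right) \left(-11\right) = \left(-2\right) 4 \left(-3\right) \left(-11\right) = \left(-8\right) \left(-3\right) \left(-11\right) = 24 \left(-11\right) = -264$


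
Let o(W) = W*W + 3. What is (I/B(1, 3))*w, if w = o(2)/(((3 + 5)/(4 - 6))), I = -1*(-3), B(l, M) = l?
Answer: -21/4 ≈ -5.2500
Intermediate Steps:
I = 3
o(W) = 3 + W² (o(W) = W² + 3 = 3 + W²)
w = -7/4 (w = (3 + 2²)/(((3 + 5)/(4 - 6))) = (3 + 4)/((8/(-2))) = 7/((8*(-½))) = 7/(-4) = 7*(-¼) = -7/4 ≈ -1.7500)
(I/B(1, 3))*w = (3/1)*(-7/4) = (3*1)*(-7/4) = 3*(-7/4) = -21/4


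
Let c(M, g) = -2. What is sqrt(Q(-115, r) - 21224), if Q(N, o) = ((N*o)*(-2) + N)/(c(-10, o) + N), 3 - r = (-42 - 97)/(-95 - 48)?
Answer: I*sqrt(3906638989)/429 ≈ 145.69*I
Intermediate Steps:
r = 290/143 (r = 3 - (-42 - 97)/(-95 - 48) = 3 - (-139)/(-143) = 3 - (-139)*(-1)/143 = 3 - 1*139/143 = 3 - 139/143 = 290/143 ≈ 2.0280)
Q(N, o) = (N - 2*N*o)/(-2 + N) (Q(N, o) = ((N*o)*(-2) + N)/(-2 + N) = (-2*N*o + N)/(-2 + N) = (N - 2*N*o)/(-2 + N))
sqrt(Q(-115, r) - 21224) = sqrt(-115*(1 - 2*290/143)/(-2 - 115) - 21224) = sqrt(-115*(1 - 580/143)/(-117) - 21224) = sqrt(-115*(-1/117)*(-437/143) - 21224) = sqrt(-50255/16731 - 21224) = sqrt(-355148999/16731) = I*sqrt(3906638989)/429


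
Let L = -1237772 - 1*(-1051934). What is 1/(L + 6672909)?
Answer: 1/6487071 ≈ 1.5415e-7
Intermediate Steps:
L = -185838 (L = -1237772 + 1051934 = -185838)
1/(L + 6672909) = 1/(-185838 + 6672909) = 1/6487071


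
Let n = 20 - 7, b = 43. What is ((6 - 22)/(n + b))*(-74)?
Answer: 148/7 ≈ 21.143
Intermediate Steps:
n = 13
((6 - 22)/(n + b))*(-74) = ((6 - 22)/(13 + 43))*(-74) = -16/56*(-74) = -16*1/56*(-74) = -2/7*(-74) = 148/7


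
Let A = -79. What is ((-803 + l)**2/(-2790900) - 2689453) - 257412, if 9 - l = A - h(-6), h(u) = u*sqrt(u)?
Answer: -8224406039509/2790900 - 143*I*sqrt(6)/46515 ≈ -2.9469e+6 - 0.0075304*I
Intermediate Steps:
h(u) = u**(3/2)
l = 88 - 6*I*sqrt(6) (l = 9 - (-79 - (-6)**(3/2)) = 9 - (-79 - (-6)*I*sqrt(6)) = 9 - (-79 + 6*I*sqrt(6)) = 9 + (79 - 6*I*sqrt(6)) = 88 - 6*I*sqrt(6) ≈ 88.0 - 14.697*I)
((-803 + l)**2/(-2790900) - 2689453) - 257412 = ((-803 + (88 - 6*I*sqrt(6)))**2/(-2790900) - 2689453) - 257412 = ((-715 - 6*I*sqrt(6))**2*(-1/2790900) - 2689453) - 257412 = (-(-715 - 6*I*sqrt(6))**2/2790900 - 2689453) - 257412 = (-2689453 - (-715 - 6*I*sqrt(6))**2/2790900) - 257412 = -2946865 - (-715 - 6*I*sqrt(6))**2/2790900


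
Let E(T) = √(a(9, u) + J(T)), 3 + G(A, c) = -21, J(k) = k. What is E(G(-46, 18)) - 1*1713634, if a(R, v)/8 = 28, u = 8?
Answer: -1713634 + 10*√2 ≈ -1.7136e+6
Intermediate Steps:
a(R, v) = 224 (a(R, v) = 8*28 = 224)
G(A, c) = -24 (G(A, c) = -3 - 21 = -24)
E(T) = √(224 + T)
E(G(-46, 18)) - 1*1713634 = √(224 - 24) - 1*1713634 = √200 - 1713634 = 10*√2 - 1713634 = -1713634 + 10*√2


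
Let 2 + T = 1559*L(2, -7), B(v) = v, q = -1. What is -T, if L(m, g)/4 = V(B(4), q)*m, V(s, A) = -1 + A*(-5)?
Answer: -49886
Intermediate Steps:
V(s, A) = -1 - 5*A
L(m, g) = 16*m (L(m, g) = 4*((-1 - 5*(-1))*m) = 4*((-1 + 5)*m) = 4*(4*m) = 16*m)
T = 49886 (T = -2 + 1559*(16*2) = -2 + 1559*32 = -2 + 49888 = 49886)
-T = -1*49886 = -49886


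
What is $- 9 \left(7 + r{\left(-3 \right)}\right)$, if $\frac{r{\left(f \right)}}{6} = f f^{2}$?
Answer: $1395$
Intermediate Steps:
$r{\left(f \right)} = 6 f^{3}$ ($r{\left(f \right)} = 6 f f^{2} = 6 f^{3}$)
$- 9 \left(7 + r{\left(-3 \right)}\right) = - 9 \left(7 + 6 \left(-3\right)^{3}\right) = - 9 \left(7 + 6 \left(-27\right)\right) = - 9 \left(7 - 162\right) = \left(-9\right) \left(-155\right) = 1395$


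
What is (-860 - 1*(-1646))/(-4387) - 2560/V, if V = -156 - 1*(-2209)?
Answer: -12844378/9006511 ≈ -1.4261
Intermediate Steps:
V = 2053 (V = -156 + 2209 = 2053)
(-860 - 1*(-1646))/(-4387) - 2560/V = (-860 - 1*(-1646))/(-4387) - 2560/2053 = (-860 + 1646)*(-1/4387) - 2560*1/2053 = 786*(-1/4387) - 2560/2053 = -786/4387 - 2560/2053 = -12844378/9006511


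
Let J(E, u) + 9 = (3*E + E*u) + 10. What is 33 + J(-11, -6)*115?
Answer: 3943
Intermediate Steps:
J(E, u) = 1 + 3*E + E*u (J(E, u) = -9 + ((3*E + E*u) + 10) = -9 + (10 + 3*E + E*u) = 1 + 3*E + E*u)
33 + J(-11, -6)*115 = 33 + (1 + 3*(-11) - 11*(-6))*115 = 33 + (1 - 33 + 66)*115 = 33 + 34*115 = 33 + 3910 = 3943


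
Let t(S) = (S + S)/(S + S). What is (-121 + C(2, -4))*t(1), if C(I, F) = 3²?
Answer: -112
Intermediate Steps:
C(I, F) = 9
t(S) = 1 (t(S) = (2*S)/((2*S)) = (2*S)*(1/(2*S)) = 1)
(-121 + C(2, -4))*t(1) = (-121 + 9)*1 = -112*1 = -112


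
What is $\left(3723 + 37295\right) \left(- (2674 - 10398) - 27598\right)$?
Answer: $-815191732$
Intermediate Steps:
$\left(3723 + 37295\right) \left(- (2674 - 10398) - 27598\right) = 41018 \left(\left(-1\right) \left(-7724\right) - 27598\right) = 41018 \left(7724 - 27598\right) = 41018 \left(-19874\right) = -815191732$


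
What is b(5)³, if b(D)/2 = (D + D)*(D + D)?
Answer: 8000000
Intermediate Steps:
b(D) = 8*D² (b(D) = 2*((D + D)*(D + D)) = 2*((2*D)*(2*D)) = 2*(4*D²) = 8*D²)
b(5)³ = (8*5²)³ = (8*25)³ = 200³ = 8000000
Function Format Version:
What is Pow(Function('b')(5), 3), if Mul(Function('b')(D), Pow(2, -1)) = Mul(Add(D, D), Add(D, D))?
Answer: 8000000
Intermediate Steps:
Function('b')(D) = Mul(8, Pow(D, 2)) (Function('b')(D) = Mul(2, Mul(Add(D, D), Add(D, D))) = Mul(2, Mul(Mul(2, D), Mul(2, D))) = Mul(2, Mul(4, Pow(D, 2))) = Mul(8, Pow(D, 2)))
Pow(Function('b')(5), 3) = Pow(Mul(8, Pow(5, 2)), 3) = Pow(Mul(8, 25), 3) = Pow(200, 3) = 8000000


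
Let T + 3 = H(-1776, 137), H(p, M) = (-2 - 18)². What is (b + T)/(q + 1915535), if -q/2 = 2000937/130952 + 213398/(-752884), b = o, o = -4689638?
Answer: -57790010054969236/23606603630835507 ≈ -2.4480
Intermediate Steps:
H(p, M) = 400 (H(p, M) = (-20)² = 400)
T = 397 (T = -3 + 400 = 397)
b = -4689638
q = -369632139353/12323958196 (q = -2*(2000937/130952 + 213398/(-752884)) = -2*(2000937*(1/130952) + 213398*(-1/752884)) = -2*(2000937/130952 - 106699/376442) = -2*369632139353/24647916392 = -369632139353/12323958196 ≈ -29.993)
(b + T)/(q + 1915535) = (-4689638 + 397)/(-369632139353/12323958196 + 1915535) = -4689241/23606603630835507/12323958196 = -4689241*12323958196/23606603630835507 = -57790010054969236/23606603630835507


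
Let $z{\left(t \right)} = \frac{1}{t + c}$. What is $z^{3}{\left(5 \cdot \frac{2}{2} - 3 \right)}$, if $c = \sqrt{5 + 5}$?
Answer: $\frac{1}{\left(2 + \sqrt{10}\right)^{3}} \approx 0.007269$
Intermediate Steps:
$c = \sqrt{10} \approx 3.1623$
$z{\left(t \right)} = \frac{1}{t + \sqrt{10}}$
$z^{3}{\left(5 \cdot \frac{2}{2} - 3 \right)} = \left(\frac{1}{\left(5 \cdot \frac{2}{2} - 3\right) + \sqrt{10}}\right)^{3} = \left(\frac{1}{\left(5 \cdot 2 \cdot \frac{1}{2} - 3\right) + \sqrt{10}}\right)^{3} = \left(\frac{1}{\left(5 \cdot 1 - 3\right) + \sqrt{10}}\right)^{3} = \left(\frac{1}{\left(5 - 3\right) + \sqrt{10}}\right)^{3} = \left(\frac{1}{2 + \sqrt{10}}\right)^{3} = \frac{1}{\left(2 + \sqrt{10}\right)^{3}}$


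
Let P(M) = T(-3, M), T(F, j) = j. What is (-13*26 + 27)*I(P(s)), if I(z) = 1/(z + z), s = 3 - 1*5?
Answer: 311/4 ≈ 77.750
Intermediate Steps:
s = -2 (s = 3 - 5 = -2)
P(M) = M
I(z) = 1/(2*z)
(-13*26 + 27)*I(P(s)) = (-13*26 + 27)*((½)/(-2)) = (-338 + 27)*((½)*(-½)) = -311*(-¼) = 311/4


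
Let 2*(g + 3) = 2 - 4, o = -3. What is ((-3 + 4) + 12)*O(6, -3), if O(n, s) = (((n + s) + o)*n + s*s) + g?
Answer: 65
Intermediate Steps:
g = -4 (g = -3 + (2 - 4)/2 = -3 + (½)*(-2) = -3 - 1 = -4)
O(n, s) = -4 + s² + n*(-3 + n + s) (O(n, s) = (((n + s) - 3)*n + s*s) - 4 = ((-3 + n + s)*n + s²) - 4 = (n*(-3 + n + s) + s²) - 4 = (s² + n*(-3 + n + s)) - 4 = -4 + s² + n*(-3 + n + s))
((-3 + 4) + 12)*O(6, -3) = ((-3 + 4) + 12)*(-4 + 6² + (-3)² - 3*6 + 6*(-3)) = (1 + 12)*(-4 + 36 + 9 - 18 - 18) = 13*5 = 65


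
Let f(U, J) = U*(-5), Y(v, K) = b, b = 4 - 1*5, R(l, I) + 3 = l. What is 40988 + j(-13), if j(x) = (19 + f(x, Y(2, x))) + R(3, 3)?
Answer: 41072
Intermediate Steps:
R(l, I) = -3 + l
b = -1 (b = 4 - 5 = -1)
Y(v, K) = -1
f(U, J) = -5*U
j(x) = 19 - 5*x (j(x) = (19 - 5*x) + (-3 + 3) = (19 - 5*x) + 0 = 19 - 5*x)
40988 + j(-13) = 40988 + (19 - 5*(-13)) = 40988 + (19 + 65) = 40988 + 84 = 41072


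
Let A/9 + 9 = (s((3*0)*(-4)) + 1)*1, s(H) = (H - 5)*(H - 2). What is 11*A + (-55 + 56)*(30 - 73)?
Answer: 155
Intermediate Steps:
s(H) = (-5 + H)*(-2 + H)
A = 18 (A = -81 + 9*(((10 + ((3*0)*(-4))**2 - 7*3*0*(-4)) + 1)*1) = -81 + 9*(((10 + (0*(-4))**2 - 0*(-4)) + 1)*1) = -81 + 9*(((10 + 0**2 - 7*0) + 1)*1) = -81 + 9*(((10 + 0 + 0) + 1)*1) = -81 + 9*((10 + 1)*1) = -81 + 9*(11*1) = -81 + 9*11 = -81 + 99 = 18)
11*A + (-55 + 56)*(30 - 73) = 11*18 + (-55 + 56)*(30 - 73) = 198 + 1*(-43) = 198 - 43 = 155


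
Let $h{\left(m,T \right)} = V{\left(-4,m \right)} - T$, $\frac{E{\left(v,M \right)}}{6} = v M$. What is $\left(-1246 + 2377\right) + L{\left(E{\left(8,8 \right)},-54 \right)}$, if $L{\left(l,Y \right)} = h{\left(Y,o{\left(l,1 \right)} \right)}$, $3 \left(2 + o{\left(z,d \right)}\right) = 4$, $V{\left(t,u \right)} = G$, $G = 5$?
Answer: $\frac{3410}{3} \approx 1136.7$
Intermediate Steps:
$V{\left(t,u \right)} = 5$
$E{\left(v,M \right)} = 6 M v$ ($E{\left(v,M \right)} = 6 v M = 6 M v$)
$o{\left(z,d \right)} = - \frac{2}{3}$ ($o{\left(z,d \right)} = -2 + \frac{1}{3} \cdot 4 = -2 + \frac{4}{3} = - \frac{2}{3}$)
$h{\left(m,T \right)} = 5 - T$
$L{\left(l,Y \right)} = \frac{17}{3}$ ($L{\left(l,Y \right)} = 5 - - \frac{2}{3} = 5 + \frac{2}{3} = \frac{17}{3}$)
$\left(-1246 + 2377\right) + L{\left(E{\left(8,8 \right)},-54 \right)} = \left(-1246 + 2377\right) + \frac{17}{3} = 1131 + \frac{17}{3} = \frac{3410}{3}$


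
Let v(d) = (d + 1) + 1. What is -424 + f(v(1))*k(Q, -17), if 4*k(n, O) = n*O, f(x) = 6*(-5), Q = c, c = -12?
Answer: -1954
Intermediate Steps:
v(d) = 2 + d (v(d) = (1 + d) + 1 = 2 + d)
Q = -12
f(x) = -30
k(n, O) = O*n/4 (k(n, O) = (n*O)/4 = (O*n)/4 = O*n/4)
-424 + f(v(1))*k(Q, -17) = -424 - 15*(-17)*(-12)/2 = -424 - 30*51 = -424 - 1530 = -1954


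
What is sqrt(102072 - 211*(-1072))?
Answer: 2*sqrt(82066) ≈ 572.94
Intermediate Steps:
sqrt(102072 - 211*(-1072)) = sqrt(102072 + 226192) = sqrt(328264) = 2*sqrt(82066)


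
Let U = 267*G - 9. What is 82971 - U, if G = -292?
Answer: 160944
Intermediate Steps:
U = -77973 (U = 267*(-292) - 9 = -77964 - 9 = -77973)
82971 - U = 82971 - 1*(-77973) = 82971 + 77973 = 160944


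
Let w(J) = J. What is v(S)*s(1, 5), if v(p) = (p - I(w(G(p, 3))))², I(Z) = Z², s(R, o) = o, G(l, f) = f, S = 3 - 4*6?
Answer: 4500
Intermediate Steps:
S = -21 (S = 3 - 24 = -21)
v(p) = (-9 + p)² (v(p) = (p - 1*3²)² = (p - 1*9)² = (p - 9)² = (-9 + p)²)
v(S)*s(1, 5) = (-9 - 21)²*5 = (-30)²*5 = 900*5 = 4500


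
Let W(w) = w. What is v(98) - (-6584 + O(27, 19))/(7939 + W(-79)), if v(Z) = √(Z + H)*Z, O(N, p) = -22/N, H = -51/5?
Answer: 17779/21222 + 98*√2195/5 ≈ 919.11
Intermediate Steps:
H = -51/5 (H = -51*⅕ = -51/5 ≈ -10.200)
v(Z) = Z*√(-51/5 + Z) (v(Z) = √(Z - 51/5)*Z = √(-51/5 + Z)*Z = Z*√(-51/5 + Z))
v(98) - (-6584 + O(27, 19))/(7939 + W(-79)) = (⅕)*98*√(-255 + 25*98) - (-6584 - 22/27)/(7939 - 79) = (⅕)*98*√(-255 + 2450) - (-6584 - 22*1/27)/7860 = (⅕)*98*√2195 - (-6584 - 22/27)/7860 = 98*√2195/5 - (-177790)/(27*7860) = 98*√2195/5 - 1*(-17779/21222) = 98*√2195/5 + 17779/21222 = 17779/21222 + 98*√2195/5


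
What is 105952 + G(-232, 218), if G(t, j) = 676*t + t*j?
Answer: -101456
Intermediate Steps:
G(t, j) = 676*t + j*t
105952 + G(-232, 218) = 105952 - 232*(676 + 218) = 105952 - 232*894 = 105952 - 207408 = -101456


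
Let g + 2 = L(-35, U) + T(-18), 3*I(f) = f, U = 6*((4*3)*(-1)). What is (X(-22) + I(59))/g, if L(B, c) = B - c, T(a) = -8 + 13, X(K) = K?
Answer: -7/120 ≈ -0.058333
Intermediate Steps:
U = -72 (U = 6*(12*(-1)) = 6*(-12) = -72)
T(a) = 5
I(f) = f/3
g = 40 (g = -2 + ((-35 - 1*(-72)) + 5) = -2 + ((-35 + 72) + 5) = -2 + (37 + 5) = -2 + 42 = 40)
(X(-22) + I(59))/g = (-22 + (1/3)*59)/40 = (-22 + 59/3)*(1/40) = -7/3*1/40 = -7/120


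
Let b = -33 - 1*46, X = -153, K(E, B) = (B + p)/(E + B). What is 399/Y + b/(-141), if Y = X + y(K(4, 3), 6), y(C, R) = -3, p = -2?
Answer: -14645/7332 ≈ -1.9974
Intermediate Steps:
K(E, B) = (-2 + B)/(B + E) (K(E, B) = (B - 2)/(E + B) = (-2 + B)/(B + E))
Y = -156 (Y = -153 - 3 = -156)
b = -79 (b = -33 - 46 = -79)
399/Y + b/(-141) = 399/(-156) - 79/(-141) = 399*(-1/156) - 79*(-1/141) = -133/52 + 79/141 = -14645/7332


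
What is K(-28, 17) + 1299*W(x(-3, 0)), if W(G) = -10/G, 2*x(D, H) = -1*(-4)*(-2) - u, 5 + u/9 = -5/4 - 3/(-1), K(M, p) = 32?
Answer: -20240/17 ≈ -1190.6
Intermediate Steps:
u = -117/4 (u = -45 + 9*(-5/4 - 3/(-1)) = -45 + 9*(-5*1/4 - 3*(-1)) = -45 + 9*(-5/4 + 3) = -45 + 9*(7/4) = -45 + 63/4 = -117/4 ≈ -29.250)
x(D, H) = 85/8 (x(D, H) = (-1*(-4)*(-2) - 1*(-117/4))/2 = (4*(-2) + 117/4)/2 = (-8 + 117/4)/2 = (1/2)*(85/4) = 85/8)
K(-28, 17) + 1299*W(x(-3, 0)) = 32 + 1299*(-10/85/8) = 32 + 1299*(-10*8/85) = 32 + 1299*(-16/17) = 32 - 20784/17 = -20240/17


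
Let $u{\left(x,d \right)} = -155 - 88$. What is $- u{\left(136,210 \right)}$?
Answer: $243$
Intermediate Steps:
$u{\left(x,d \right)} = -243$
$- u{\left(136,210 \right)} = \left(-1\right) \left(-243\right) = 243$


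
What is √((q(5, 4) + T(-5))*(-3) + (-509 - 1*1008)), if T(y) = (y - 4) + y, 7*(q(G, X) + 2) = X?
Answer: I*√72065/7 ≈ 38.35*I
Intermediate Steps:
q(G, X) = -2 + X/7
T(y) = -4 + 2*y (T(y) = (-4 + y) + y = -4 + 2*y)
√((q(5, 4) + T(-5))*(-3) + (-509 - 1*1008)) = √(((-2 + (⅐)*4) + (-4 + 2*(-5)))*(-3) + (-509 - 1*1008)) = √(((-2 + 4/7) + (-4 - 10))*(-3) + (-509 - 1008)) = √((-10/7 - 14)*(-3) - 1517) = √(-108/7*(-3) - 1517) = √(324/7 - 1517) = √(-10295/7) = I*√72065/7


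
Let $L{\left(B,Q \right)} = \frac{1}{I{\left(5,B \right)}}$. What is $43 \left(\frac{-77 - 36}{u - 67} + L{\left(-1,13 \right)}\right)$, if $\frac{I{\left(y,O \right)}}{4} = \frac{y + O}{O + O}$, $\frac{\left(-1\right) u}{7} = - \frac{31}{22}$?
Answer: $\frac{801133}{10056} \approx 79.667$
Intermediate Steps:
$u = \frac{217}{22}$ ($u = - 7 \left(- \frac{31}{22}\right) = - 7 \left(\left(-31\right) \frac{1}{22}\right) = \left(-7\right) \left(- \frac{31}{22}\right) = \frac{217}{22} \approx 9.8636$)
$I{\left(y,O \right)} = \frac{2 \left(O + y\right)}{O}$ ($I{\left(y,O \right)} = 4 \frac{y + O}{O + O} = 4 \frac{O + y}{2 O} = \frac{2 \left(O + y\right)}{O}$)
$L{\left(B,Q \right)} = \frac{1}{2 + \frac{10}{B}}$ ($L{\left(B,Q \right)} = \frac{1}{2 + 2 \cdot 5 \frac{1}{B}} = \frac{1}{2 + \frac{10}{B}}$)
$43 \left(\frac{-77 - 36}{u - 67} + L{\left(-1,13 \right)}\right) = 43 \left(\frac{-77 - 36}{\frac{217}{22} - 67} + \frac{1}{2} \left(-1\right) \frac{1}{5 - 1}\right) = 43 \left(- \frac{113}{- \frac{1257}{22}} + \frac{1}{2} \left(-1\right) \frac{1}{4}\right) = 43 \left(\left(-113\right) \left(- \frac{22}{1257}\right) + \frac{1}{2} \left(-1\right) \frac{1}{4}\right) = 43 \left(\frac{2486}{1257} - \frac{1}{8}\right) = 43 \cdot \frac{18631}{10056} = \frac{801133}{10056}$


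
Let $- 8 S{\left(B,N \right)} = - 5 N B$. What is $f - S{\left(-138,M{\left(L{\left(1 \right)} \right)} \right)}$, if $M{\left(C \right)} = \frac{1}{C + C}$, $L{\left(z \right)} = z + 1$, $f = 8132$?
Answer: $\frac{130457}{16} \approx 8153.6$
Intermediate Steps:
$L{\left(z \right)} = 1 + z$
$M{\left(C \right)} = \frac{1}{2 C}$
$S{\left(B,N \right)} = \frac{5 B N}{8}$ ($S{\left(B,N \right)} = - \frac{- 5 N B}{8} = - \frac{\left(-5\right) B N}{8} = \frac{5 B N}{8}$)
$f - S{\left(-138,M{\left(L{\left(1 \right)} \right)} \right)} = 8132 - \frac{5}{8} \left(-138\right) \frac{1}{2 \left(1 + 1\right)} = 8132 - \frac{5}{8} \left(-138\right) \frac{1}{2 \cdot 2} = 8132 - \frac{5}{8} \left(-138\right) \frac{1}{2} \cdot \frac{1}{2} = 8132 - \frac{5}{8} \left(-138\right) \frac{1}{4} = 8132 - - \frac{345}{16} = 8132 + \frac{345}{16} = \frac{130457}{16}$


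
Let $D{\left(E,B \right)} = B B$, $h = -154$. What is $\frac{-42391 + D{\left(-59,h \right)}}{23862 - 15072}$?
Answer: $- \frac{1245}{586} \approx -2.1246$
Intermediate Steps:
$D{\left(E,B \right)} = B^{2}$
$\frac{-42391 + D{\left(-59,h \right)}}{23862 - 15072} = \frac{-42391 + \left(-154\right)^{2}}{23862 - 15072} = \frac{-42391 + 23716}{8790} = \left(-18675\right) \frac{1}{8790} = - \frac{1245}{586}$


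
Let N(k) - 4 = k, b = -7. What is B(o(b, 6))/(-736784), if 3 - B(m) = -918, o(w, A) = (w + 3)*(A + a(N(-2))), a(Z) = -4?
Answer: -921/736784 ≈ -0.0012500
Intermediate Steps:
N(k) = 4 + k
o(w, A) = (-4 + A)*(3 + w) (o(w, A) = (w + 3)*(A - 4) = (3 + w)*(-4 + A) = (-4 + A)*(3 + w))
B(m) = 921 (B(m) = 3 - 1*(-918) = 3 + 918 = 921)
B(o(b, 6))/(-736784) = 921/(-736784) = 921*(-1/736784) = -921/736784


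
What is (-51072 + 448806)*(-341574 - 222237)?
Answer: -224246804274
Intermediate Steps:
(-51072 + 448806)*(-341574 - 222237) = 397734*(-563811) = -224246804274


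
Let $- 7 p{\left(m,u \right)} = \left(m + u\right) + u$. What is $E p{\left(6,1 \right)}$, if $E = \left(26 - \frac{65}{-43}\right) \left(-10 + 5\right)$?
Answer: $\frac{6760}{43} \approx 157.21$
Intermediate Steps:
$E = - \frac{5915}{43}$ ($E = \left(26 - - \frac{65}{43}\right) \left(-5\right) = \left(26 + \frac{65}{43}\right) \left(-5\right) = \frac{1183}{43} \left(-5\right) = - \frac{5915}{43} \approx -137.56$)
$p{\left(m,u \right)} = - \frac{2 u}{7} - \frac{m}{7}$ ($p{\left(m,u \right)} = - \frac{\left(m + u\right) + u}{7} = - \frac{m + 2 u}{7} = - \frac{2 u}{7} - \frac{m}{7}$)
$E p{\left(6,1 \right)} = - \frac{5915 \left(\left(- \frac{2}{7}\right) 1 - \frac{6}{7}\right)}{43} = - \frac{5915 \left(- \frac{2}{7} - \frac{6}{7}\right)}{43} = \left(- \frac{5915}{43}\right) \left(- \frac{8}{7}\right) = \frac{6760}{43}$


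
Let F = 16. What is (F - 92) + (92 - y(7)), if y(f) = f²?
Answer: -33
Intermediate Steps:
(F - 92) + (92 - y(7)) = (16 - 92) + (92 - 1*7²) = -76 + (92 - 1*49) = -76 + (92 - 49) = -76 + 43 = -33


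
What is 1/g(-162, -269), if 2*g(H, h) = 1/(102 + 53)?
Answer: 310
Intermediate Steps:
g(H, h) = 1/310 (g(H, h) = 1/(2*(102 + 53)) = (½)/155 = (½)*(1/155) = 1/310)
1/g(-162, -269) = 1/(1/310) = 310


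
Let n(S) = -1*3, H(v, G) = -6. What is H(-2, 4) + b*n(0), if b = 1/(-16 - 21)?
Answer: -219/37 ≈ -5.9189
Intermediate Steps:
b = -1/37 (b = 1/(-37) = -1/37 ≈ -0.027027)
n(S) = -3
H(-2, 4) + b*n(0) = -6 - 1/37*(-3) = -6 + 3/37 = -219/37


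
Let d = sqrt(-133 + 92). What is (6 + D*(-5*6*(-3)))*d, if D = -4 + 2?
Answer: -174*I*sqrt(41) ≈ -1114.1*I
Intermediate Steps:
D = -2
d = I*sqrt(41) (d = sqrt(-41) = I*sqrt(41) ≈ 6.4031*I)
(6 + D*(-5*6*(-3)))*d = (6 - 2*(-5*6)*(-3))*(I*sqrt(41)) = (6 - (-60)*(-3))*(I*sqrt(41)) = (6 - 2*90)*(I*sqrt(41)) = (6 - 180)*(I*sqrt(41)) = -174*I*sqrt(41)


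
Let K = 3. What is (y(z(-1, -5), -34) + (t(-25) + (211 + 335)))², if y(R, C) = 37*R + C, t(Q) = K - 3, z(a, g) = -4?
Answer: 132496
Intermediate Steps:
t(Q) = 0 (t(Q) = 3 - 3 = 0)
y(R, C) = C + 37*R
(y(z(-1, -5), -34) + (t(-25) + (211 + 335)))² = ((-34 + 37*(-4)) + (0 + (211 + 335)))² = ((-34 - 148) + (0 + 546))² = (-182 + 546)² = 364² = 132496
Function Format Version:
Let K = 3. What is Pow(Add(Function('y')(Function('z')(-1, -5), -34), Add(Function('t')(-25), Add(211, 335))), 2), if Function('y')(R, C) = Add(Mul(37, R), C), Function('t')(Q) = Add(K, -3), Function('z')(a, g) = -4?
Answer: 132496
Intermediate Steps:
Function('t')(Q) = 0 (Function('t')(Q) = Add(3, -3) = 0)
Function('y')(R, C) = Add(C, Mul(37, R))
Pow(Add(Function('y')(Function('z')(-1, -5), -34), Add(Function('t')(-25), Add(211, 335))), 2) = Pow(Add(Add(-34, Mul(37, -4)), Add(0, Add(211, 335))), 2) = Pow(Add(Add(-34, -148), Add(0, 546)), 2) = Pow(Add(-182, 546), 2) = Pow(364, 2) = 132496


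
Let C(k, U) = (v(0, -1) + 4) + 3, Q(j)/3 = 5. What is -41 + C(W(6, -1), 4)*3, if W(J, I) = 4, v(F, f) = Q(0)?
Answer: 25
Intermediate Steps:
Q(j) = 15 (Q(j) = 3*5 = 15)
v(F, f) = 15
C(k, U) = 22 (C(k, U) = (15 + 4) + 3 = 19 + 3 = 22)
-41 + C(W(6, -1), 4)*3 = -41 + 22*3 = -41 + 66 = 25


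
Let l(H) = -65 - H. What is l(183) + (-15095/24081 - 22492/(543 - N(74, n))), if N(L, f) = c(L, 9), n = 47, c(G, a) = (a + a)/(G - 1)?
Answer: -92252385613/318037767 ≈ -290.07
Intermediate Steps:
c(G, a) = 2*a/(-1 + G) (c(G, a) = (2*a)/(-1 + G) = 2*a/(-1 + G))
N(L, f) = 18/(-1 + L) (N(L, f) = 2*9/(-1 + L) = 18/(-1 + L))
l(183) + (-15095/24081 - 22492/(543 - N(74, n))) = (-65 - 1*183) + (-15095/24081 - 22492/(543 - 18/(-1 + 74))) = (-65 - 183) + (-15095*1/24081 - 22492/(543 - 18/73)) = -248 + (-15095/24081 - 22492/(543 - 18/73)) = -248 + (-15095/24081 - 22492/39621/73) = -248 + (-15095/24081 - 22492*73/39621) = -248 + (-15095/24081 - 1641916/39621) = -248 - 13379019397/318037767 = -92252385613/318037767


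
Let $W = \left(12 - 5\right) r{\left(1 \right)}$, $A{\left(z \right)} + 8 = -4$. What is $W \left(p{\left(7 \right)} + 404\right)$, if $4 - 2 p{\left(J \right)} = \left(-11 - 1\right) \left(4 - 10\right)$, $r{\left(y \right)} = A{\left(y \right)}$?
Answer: $-31080$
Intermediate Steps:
$A{\left(z \right)} = -12$ ($A{\left(z \right)} = -8 - 4 = -12$)
$r{\left(y \right)} = -12$
$W = -84$ ($W = \left(12 - 5\right) \left(-12\right) = 7 \left(-12\right) = -84$)
$p{\left(J \right)} = -34$ ($p{\left(J \right)} = 2 - \frac{\left(-11 - 1\right) \left(4 - 10\right)}{2} = 2 - \frac{\left(-12\right) \left(-6\right)}{2} = 2 - 36 = -34$)
$W \left(p{\left(7 \right)} + 404\right) = - 84 \left(-34 + 404\right) = \left(-84\right) 370 = -31080$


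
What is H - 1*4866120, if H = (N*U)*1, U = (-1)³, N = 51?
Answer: -4866171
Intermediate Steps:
U = -1
H = -51 (H = (51*(-1))*1 = -51*1 = -51)
H - 1*4866120 = -51 - 1*4866120 = -51 - 4866120 = -4866171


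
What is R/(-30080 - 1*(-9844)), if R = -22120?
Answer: 5530/5059 ≈ 1.0931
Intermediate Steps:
R/(-30080 - 1*(-9844)) = -22120/(-30080 - 1*(-9844)) = -22120/(-30080 + 9844) = -22120/(-20236) = -22120*(-1/20236) = 5530/5059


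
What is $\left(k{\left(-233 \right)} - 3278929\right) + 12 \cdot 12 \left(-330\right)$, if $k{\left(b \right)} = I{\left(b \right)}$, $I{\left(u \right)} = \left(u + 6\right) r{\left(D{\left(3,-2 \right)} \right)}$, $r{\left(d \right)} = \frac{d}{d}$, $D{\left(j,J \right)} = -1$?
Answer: $-3326676$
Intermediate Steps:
$r{\left(d \right)} = 1$
$I{\left(u \right)} = 6 + u$ ($I{\left(u \right)} = \left(u + 6\right) 1 = \left(6 + u\right) 1 = 6 + u$)
$k{\left(b \right)} = 6 + b$
$\left(k{\left(-233 \right)} - 3278929\right) + 12 \cdot 12 \left(-330\right) = \left(\left(6 - 233\right) - 3278929\right) + 12 \cdot 12 \left(-330\right) = \left(-227 - 3278929\right) + 144 \left(-330\right) = -3279156 - 47520 = -3326676$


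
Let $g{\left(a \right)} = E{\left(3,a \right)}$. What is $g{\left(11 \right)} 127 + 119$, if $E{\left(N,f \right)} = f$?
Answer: $1516$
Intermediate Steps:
$g{\left(a \right)} = a$
$g{\left(11 \right)} 127 + 119 = 11 \cdot 127 + 119 = 1397 + 119 = 1516$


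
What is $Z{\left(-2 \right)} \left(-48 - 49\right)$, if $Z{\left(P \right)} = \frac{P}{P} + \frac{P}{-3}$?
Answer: $- \frac{485}{3} \approx -161.67$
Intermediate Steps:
$Z{\left(P \right)} = 1 - \frac{P}{3}$ ($Z{\left(P \right)} = 1 + P \left(- \frac{1}{3}\right) = 1 - \frac{P}{3}$)
$Z{\left(-2 \right)} \left(-48 - 49\right) = \left(1 - - \frac{2}{3}\right) \left(-48 - 49\right) = \left(1 + \frac{2}{3}\right) \left(-97\right) = \frac{5}{3} \left(-97\right) = - \frac{485}{3}$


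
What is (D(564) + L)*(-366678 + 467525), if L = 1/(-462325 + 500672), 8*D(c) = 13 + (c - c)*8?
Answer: 50274145593/306776 ≈ 1.6388e+5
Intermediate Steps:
D(c) = 13/8 (D(c) = (13 + (c - c)*8)/8 = (13 + 0*8)/8 = (13 + 0)/8 = (1/8)*13 = 13/8)
L = 1/38347 ≈ 2.6078e-5
(D(564) + L)*(-366678 + 467525) = (13/8 + 1/38347)*(-366678 + 467525) = (498519/306776)*100847 = 50274145593/306776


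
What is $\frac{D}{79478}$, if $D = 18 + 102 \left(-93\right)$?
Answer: $- \frac{4734}{39739} \approx -0.11913$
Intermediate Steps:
$D = -9468$ ($D = 18 - 9486 = -9468$)
$\frac{D}{79478} = - \frac{9468}{79478} = \left(-9468\right) \frac{1}{79478} = - \frac{4734}{39739}$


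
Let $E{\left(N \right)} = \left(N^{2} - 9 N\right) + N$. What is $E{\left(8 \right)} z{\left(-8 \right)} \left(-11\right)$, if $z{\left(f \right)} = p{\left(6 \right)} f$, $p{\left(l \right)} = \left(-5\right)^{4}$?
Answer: $0$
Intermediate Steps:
$p{\left(l \right)} = 625$
$E{\left(N \right)} = N^{2} - 8 N$
$z{\left(f \right)} = 625 f$
$E{\left(8 \right)} z{\left(-8 \right)} \left(-11\right) = 8 \left(-8 + 8\right) 625 \left(-8\right) \left(-11\right) = 8 \cdot 0 \left(-5000\right) \left(-11\right) = 0 \left(-5000\right) \left(-11\right) = 0 \left(-11\right) = 0$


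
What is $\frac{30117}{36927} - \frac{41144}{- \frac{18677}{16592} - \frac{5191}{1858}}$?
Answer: $\frac{7806879524109419}{743654007921} \approx 10498.0$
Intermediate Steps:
$\frac{30117}{36927} - \frac{41144}{- \frac{18677}{16592} - \frac{5191}{1858}} = 30117 \cdot \frac{1}{36927} - \frac{41144}{\left(-18677\right) \frac{1}{16592} - \frac{5191}{1858}} = \frac{10039}{12309} - \frac{41144}{- \frac{18677}{16592} - \frac{5191}{1858}} = \frac{10039}{12309} - \frac{41144}{- \frac{60415469}{15413968}} = \frac{10039}{12309} - - \frac{634192299392}{60415469} = \frac{10039}{12309} + \frac{634192299392}{60415469} = \frac{7806879524109419}{743654007921}$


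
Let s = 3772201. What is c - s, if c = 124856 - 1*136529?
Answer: -3783874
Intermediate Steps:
c = -11673 (c = 124856 - 136529 = -11673)
c - s = -11673 - 1*3772201 = -11673 - 3772201 = -3783874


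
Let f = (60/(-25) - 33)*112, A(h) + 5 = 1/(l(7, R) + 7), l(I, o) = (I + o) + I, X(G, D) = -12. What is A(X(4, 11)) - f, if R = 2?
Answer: 455382/115 ≈ 3959.8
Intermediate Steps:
l(I, o) = o + 2*I
A(h) = -114/23 (A(h) = -5 + 1/((2 + 2*7) + 7) = -5 + 1/((2 + 14) + 7) = -5 + 1/(16 + 7) = -5 + 1/23 = -114/23)
f = -19824/5 (f = (60*(-1/25) - 33)*112 = (-12/5 - 33)*112 = -177/5*112 = -19824/5 ≈ -3964.8)
A(X(4, 11)) - f = -114/23 - 1*(-19824/5) = -114/23 + 19824/5 = 455382/115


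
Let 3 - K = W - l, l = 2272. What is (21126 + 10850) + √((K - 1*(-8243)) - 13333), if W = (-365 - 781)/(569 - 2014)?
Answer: 31976 + I*√20344105/85 ≈ 31976.0 + 53.064*I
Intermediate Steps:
W = 1146/1445 (W = -1146/(-1445) = -1146*(-1/1445) = 1146/1445 ≈ 0.79308)
K = 3286229/1445 (K = 3 - (1146/1445 - 1*2272) = 3 - (1146/1445 - 2272) = 3 - 1*(-3281894/1445) = 3 + 3281894/1445 = 3286229/1445 ≈ 2274.2)
(21126 + 10850) + √((K - 1*(-8243)) - 13333) = (21126 + 10850) + √((3286229/1445 - 1*(-8243)) - 13333) = 31976 + √((3286229/1445 + 8243) - 13333) = 31976 + √(15197364/1445 - 13333) = 31976 + √(-4068821/1445) = 31976 + I*√20344105/85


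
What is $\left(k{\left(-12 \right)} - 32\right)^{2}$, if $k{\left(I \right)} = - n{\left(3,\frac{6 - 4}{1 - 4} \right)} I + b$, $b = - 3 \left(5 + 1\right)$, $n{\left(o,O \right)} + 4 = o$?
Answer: $3844$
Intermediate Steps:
$n{\left(o,O \right)} = -4 + o$
$b = -18$ ($b = \left(-3\right) 6 = -18$)
$k{\left(I \right)} = -18 + I$ ($k{\left(I \right)} = - (-4 + 3) I - 18 = \left(-1\right) \left(-1\right) I - 18 = 1 I - 18 = I - 18 = -18 + I$)
$\left(k{\left(-12 \right)} - 32\right)^{2} = \left(\left(-18 - 12\right) - 32\right)^{2} = \left(-30 - 32\right)^{2} = \left(-62\right)^{2} = 3844$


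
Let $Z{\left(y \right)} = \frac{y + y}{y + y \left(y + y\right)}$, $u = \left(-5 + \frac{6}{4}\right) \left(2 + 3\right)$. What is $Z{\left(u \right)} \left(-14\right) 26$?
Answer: $\frac{364}{17} \approx 21.412$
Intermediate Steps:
$u = - \frac{35}{2}$ ($u = \left(-5 + 6 \cdot \frac{1}{4}\right) 5 = \left(-5 + \frac{3}{2}\right) 5 = \left(- \frac{7}{2}\right) 5 = - \frac{35}{2} \approx -17.5$)
$Z{\left(y \right)} = \frac{2 y}{y + 2 y^{2}}$ ($Z{\left(y \right)} = \frac{2 y}{y + y 2 y} = \frac{2 y}{y + 2 y^{2}}$)
$Z{\left(u \right)} \left(-14\right) 26 = \frac{2}{1 + 2 \left(- \frac{35}{2}\right)} \left(-14\right) 26 = \frac{2}{1 - 35} \left(-14\right) 26 = \frac{2}{-34} \left(-14\right) 26 = 2 \left(- \frac{1}{34}\right) \left(-14\right) 26 = \left(- \frac{1}{17}\right) \left(-14\right) 26 = \frac{14}{17} \cdot 26 = \frac{364}{17}$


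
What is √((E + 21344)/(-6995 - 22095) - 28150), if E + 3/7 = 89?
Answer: 4*I*√18238676249010/101815 ≈ 167.78*I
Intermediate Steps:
E = 620/7 (E = -3/7 + 89 = 620/7 ≈ 88.571)
√((E + 21344)/(-6995 - 22095) - 28150) = √((620/7 + 21344)/(-6995 - 22095) - 28150) = √((150028/7)/(-29090) - 28150) = √((150028/7)*(-1/29090) - 28150) = √(-75014/101815 - 28150) = √(-2866167264/101815) = 4*I*√18238676249010/101815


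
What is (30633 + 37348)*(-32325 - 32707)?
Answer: -4420940392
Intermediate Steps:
(30633 + 37348)*(-32325 - 32707) = 67981*(-65032) = -4420940392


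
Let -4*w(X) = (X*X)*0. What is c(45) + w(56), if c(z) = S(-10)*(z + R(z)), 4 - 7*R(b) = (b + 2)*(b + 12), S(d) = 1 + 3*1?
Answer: -9440/7 ≈ -1348.6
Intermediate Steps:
w(X) = 0 (w(X) = -X*X*0/4 = -X**2*0/4 = -1/4*0 = 0)
S(d) = 4 (S(d) = 1 + 3 = 4)
R(b) = 4/7 - (2 + b)*(12 + b)/7 (R(b) = 4/7 - (b + 2)*(b + 12)/7 = 4/7 - (2 + b)*(12 + b)/7)
c(z) = -80/7 - 4*z - 4*z**2/7 (c(z) = 4*(z + (-20/7 - 2*z - z**2/7)) = 4*(-20/7 - z - z**2/7) = -80/7 - 4*z - 4*z**2/7)
c(45) + w(56) = (-80/7 - 4*45 - 4/7*45**2) + 0 = (-80/7 - 180 - 4/7*2025) + 0 = (-80/7 - 180 - 8100/7) + 0 = -9440/7 + 0 = -9440/7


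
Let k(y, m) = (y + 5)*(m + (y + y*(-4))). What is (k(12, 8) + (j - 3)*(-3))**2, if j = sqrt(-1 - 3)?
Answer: 218053 + 5604*I ≈ 2.1805e+5 + 5604.0*I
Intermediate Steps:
k(y, m) = (5 + y)*(m - 3*y) (k(y, m) = (5 + y)*(m + (y - 4*y)) = (5 + y)*(m - 3*y))
j = 2*I (j = sqrt(-4) = 2*I ≈ 2.0*I)
(k(12, 8) + (j - 3)*(-3))**2 = ((-15*12 - 3*12**2 + 5*8 + 8*12) + (2*I - 3)*(-3))**2 = ((-180 - 3*144 + 40 + 96) + (-3 + 2*I)*(-3))**2 = ((-180 - 432 + 40 + 96) + (9 - 6*I))**2 = (-476 + (9 - 6*I))**2 = (-467 - 6*I)**2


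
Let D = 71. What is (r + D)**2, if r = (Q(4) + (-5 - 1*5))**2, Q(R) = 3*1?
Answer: 14400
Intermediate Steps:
Q(R) = 3
r = 49 (r = (3 + (-5 - 1*5))**2 = (3 + (-5 - 5))**2 = (3 - 10)**2 = (-7)**2 = 49)
(r + D)**2 = (49 + 71)**2 = 120**2 = 14400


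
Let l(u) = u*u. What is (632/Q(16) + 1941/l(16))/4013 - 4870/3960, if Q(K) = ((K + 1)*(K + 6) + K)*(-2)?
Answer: -8118861409/6610855680 ≈ -1.2281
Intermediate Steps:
Q(K) = -2*K - 2*(1 + K)*(6 + K) (Q(K) = ((1 + K)*(6 + K) + K)*(-2) = (K + (1 + K)*(6 + K))*(-2) = -2*K - 2*(1 + K)*(6 + K))
l(u) = u**2
(632/Q(16) + 1941/l(16))/4013 - 4870/3960 = (632/(-12 - 16*16 - 2*16**2) + 1941/(16**2))/4013 - 4870/3960 = (632/(-12 - 256 - 2*256) + 1941/256)*(1/4013) - 4870*1/3960 = (632/(-12 - 256 - 512) + 1941*(1/256))*(1/4013) - 487/396 = (632/(-780) + 1941/256)*(1/4013) - 487/396 = (632*(-1/780) + 1941/256)*(1/4013) - 487/396 = (-158/195 + 1941/256)*(1/4013) - 487/396 = (338047/49920)*(1/4013) - 487/396 = 338047/200328960 - 487/396 = -8118861409/6610855680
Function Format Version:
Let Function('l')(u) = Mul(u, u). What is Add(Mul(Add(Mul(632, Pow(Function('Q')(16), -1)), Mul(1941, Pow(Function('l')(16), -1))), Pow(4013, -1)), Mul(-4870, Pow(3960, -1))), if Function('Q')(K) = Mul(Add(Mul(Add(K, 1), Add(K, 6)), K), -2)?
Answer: Rational(-8118861409, 6610855680) ≈ -1.2281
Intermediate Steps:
Function('Q')(K) = Add(Mul(-2, K), Mul(-2, Add(1, K), Add(6, K))) (Function('Q')(K) = Mul(Add(Mul(Add(1, K), Add(6, K)), K), -2) = Mul(Add(K, Mul(Add(1, K), Add(6, K))), -2) = Add(Mul(-2, K), Mul(-2, Add(1, K), Add(6, K))))
Function('l')(u) = Pow(u, 2)
Add(Mul(Add(Mul(632, Pow(Function('Q')(16), -1)), Mul(1941, Pow(Function('l')(16), -1))), Pow(4013, -1)), Mul(-4870, Pow(3960, -1))) = Add(Mul(Add(Mul(632, Pow(Add(-12, Mul(-16, 16), Mul(-2, Pow(16, 2))), -1)), Mul(1941, Pow(Pow(16, 2), -1))), Pow(4013, -1)), Mul(-4870, Pow(3960, -1))) = Add(Mul(Add(Mul(632, Pow(Add(-12, -256, Mul(-2, 256)), -1)), Mul(1941, Pow(256, -1))), Rational(1, 4013)), Mul(-4870, Rational(1, 3960))) = Add(Mul(Add(Mul(632, Pow(Add(-12, -256, -512), -1)), Mul(1941, Rational(1, 256))), Rational(1, 4013)), Rational(-487, 396)) = Add(Mul(Add(Mul(632, Pow(-780, -1)), Rational(1941, 256)), Rational(1, 4013)), Rational(-487, 396)) = Add(Mul(Add(Mul(632, Rational(-1, 780)), Rational(1941, 256)), Rational(1, 4013)), Rational(-487, 396)) = Add(Mul(Add(Rational(-158, 195), Rational(1941, 256)), Rational(1, 4013)), Rational(-487, 396)) = Add(Mul(Rational(338047, 49920), Rational(1, 4013)), Rational(-487, 396)) = Add(Rational(338047, 200328960), Rational(-487, 396)) = Rational(-8118861409, 6610855680)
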